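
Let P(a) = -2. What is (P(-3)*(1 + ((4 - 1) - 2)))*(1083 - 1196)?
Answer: 452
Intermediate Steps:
(P(-3)*(1 + ((4 - 1) - 2)))*(1083 - 1196) = (-2*(1 + ((4 - 1) - 2)))*(1083 - 1196) = -2*(1 + (3 - 2))*(-113) = -2*(1 + 1)*(-113) = -2*2*(-113) = -4*(-113) = 452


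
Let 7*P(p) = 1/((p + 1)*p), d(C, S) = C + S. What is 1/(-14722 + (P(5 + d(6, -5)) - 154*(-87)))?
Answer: -294/389255 ≈ -0.00075529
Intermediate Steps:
P(p) = 1/(7*p*(1 + p)) (P(p) = (1/((p + 1)*p))/7 = (1/((1 + p)*p))/7 = (1/(p*(1 + p)))/7 = 1/(7*p*(1 + p)))
1/(-14722 + (P(5 + d(6, -5)) - 154*(-87))) = 1/(-14722 + (1/(7*(5 + (6 - 5))*(1 + (5 + (6 - 5)))) - 154*(-87))) = 1/(-14722 + (1/(7*(5 + 1)*(1 + (5 + 1))) + 13398)) = 1/(-14722 + ((1/7)/(6*(1 + 6)) + 13398)) = 1/(-14722 + ((1/7)*(1/6)/7 + 13398)) = 1/(-14722 + ((1/7)*(1/6)*(1/7) + 13398)) = 1/(-14722 + (1/294 + 13398)) = 1/(-14722 + 3939013/294) = 1/(-389255/294) = -294/389255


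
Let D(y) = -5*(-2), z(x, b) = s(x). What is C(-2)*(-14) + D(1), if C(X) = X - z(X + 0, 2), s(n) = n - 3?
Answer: -32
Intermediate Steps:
s(n) = -3 + n
z(x, b) = -3 + x
D(y) = 10
C(X) = 3 (C(X) = X - (-3 + (X + 0)) = X - (-3 + X) = X + (3 - X) = 3)
C(-2)*(-14) + D(1) = 3*(-14) + 10 = -42 + 10 = -32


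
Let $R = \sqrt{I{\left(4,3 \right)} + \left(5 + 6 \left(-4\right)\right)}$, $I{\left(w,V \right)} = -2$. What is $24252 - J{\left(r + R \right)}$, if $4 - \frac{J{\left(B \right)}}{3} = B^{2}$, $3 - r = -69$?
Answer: $39729 + 432 i \sqrt{21} \approx 39729.0 + 1979.7 i$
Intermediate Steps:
$r = 72$ ($r = 3 - -69 = 3 + 69 = 72$)
$R = i \sqrt{21}$ ($R = \sqrt{-2 + \left(5 + 6 \left(-4\right)\right)} = \sqrt{-2 + \left(5 - 24\right)} = \sqrt{-2 - 19} = \sqrt{-21} = i \sqrt{21} \approx 4.5826 i$)
$J{\left(B \right)} = 12 - 3 B^{2}$
$24252 - J{\left(r + R \right)} = 24252 - \left(12 - 3 \left(72 + i \sqrt{21}\right)^{2}\right) = 24240 + 3 \left(72 + i \sqrt{21}\right)^{2}$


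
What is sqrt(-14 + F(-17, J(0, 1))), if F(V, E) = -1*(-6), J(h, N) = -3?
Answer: 2*I*sqrt(2) ≈ 2.8284*I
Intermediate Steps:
F(V, E) = 6
sqrt(-14 + F(-17, J(0, 1))) = sqrt(-14 + 6) = sqrt(-8) = 2*I*sqrt(2)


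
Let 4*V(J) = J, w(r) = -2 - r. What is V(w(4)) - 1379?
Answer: -2761/2 ≈ -1380.5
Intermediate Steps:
V(J) = J/4
V(w(4)) - 1379 = (-2 - 1*4)/4 - 1379 = (-2 - 4)/4 - 1379 = (¼)*(-6) - 1379 = -3/2 - 1379 = -2761/2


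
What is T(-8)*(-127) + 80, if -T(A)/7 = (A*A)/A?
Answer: -7032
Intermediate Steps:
T(A) = -7*A (T(A) = -7*A*A/A = -7*A**2/A = -7*A)
T(-8)*(-127) + 80 = -7*(-8)*(-127) + 80 = 56*(-127) + 80 = -7112 + 80 = -7032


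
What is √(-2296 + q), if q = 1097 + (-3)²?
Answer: I*√1190 ≈ 34.496*I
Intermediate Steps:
q = 1106 (q = 1097 + 9 = 1106)
√(-2296 + q) = √(-2296 + 1106) = √(-1190) = I*√1190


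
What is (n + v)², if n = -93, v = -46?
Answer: 19321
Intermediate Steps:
(n + v)² = (-93 - 46)² = (-139)² = 19321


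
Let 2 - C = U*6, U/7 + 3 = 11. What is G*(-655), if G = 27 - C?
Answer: -236455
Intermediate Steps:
U = 56 (U = -21 + 7*11 = -21 + 77 = 56)
C = -334 (C = 2 - 56*6 = 2 - 1*336 = 2 - 336 = -334)
G = 361 (G = 27 - 1*(-334) = 27 + 334 = 361)
G*(-655) = 361*(-655) = -236455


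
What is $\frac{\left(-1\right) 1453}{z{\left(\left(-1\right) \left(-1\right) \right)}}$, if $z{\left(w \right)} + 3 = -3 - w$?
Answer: $\frac{1453}{7} \approx 207.57$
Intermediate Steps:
$z{\left(w \right)} = -6 - w$ ($z{\left(w \right)} = -3 - \left(3 + w\right) = -6 - w$)
$\frac{\left(-1\right) 1453}{z{\left(\left(-1\right) \left(-1\right) \right)}} = \frac{\left(-1\right) 1453}{-6 - \left(-1\right) \left(-1\right)} = \frac{1}{-6 - 1} \left(-1453\right) = \frac{1}{-7} \left(-1453\right) = \left(- \frac{1}{7}\right) \left(-1453\right) = \frac{1453}{7}$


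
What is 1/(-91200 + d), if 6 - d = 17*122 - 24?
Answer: -1/93244 ≈ -1.0725e-5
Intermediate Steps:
d = -2044 (d = 6 - (17*122 - 24) = 6 - (2074 - 24) = 6 - 1*2050 = 6 - 2050 = -2044)
1/(-91200 + d) = 1/(-91200 - 2044) = 1/(-93244) = -1/93244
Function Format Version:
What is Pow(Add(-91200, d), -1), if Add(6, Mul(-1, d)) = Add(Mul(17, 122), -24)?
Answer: Rational(-1, 93244) ≈ -1.0725e-5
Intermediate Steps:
d = -2044 (d = Add(6, Mul(-1, Add(Mul(17, 122), -24))) = Add(6, Mul(-1, Add(2074, -24))) = Add(6, Mul(-1, 2050)) = Add(6, -2050) = -2044)
Pow(Add(-91200, d), -1) = Pow(Add(-91200, -2044), -1) = Pow(-93244, -1) = Rational(-1, 93244)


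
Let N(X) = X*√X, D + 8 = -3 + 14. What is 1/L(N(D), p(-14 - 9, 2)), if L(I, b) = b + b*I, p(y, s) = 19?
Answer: -1/494 + 3*√3/494 ≈ 0.0084942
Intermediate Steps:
D = 3 (D = -8 + (-3 + 14) = -8 + 11 = 3)
N(X) = X^(3/2)
L(I, b) = b + I*b
1/L(N(D), p(-14 - 9, 2)) = 1/(19*(1 + 3^(3/2))) = 1/(19*(1 + 3*√3)) = 1/(19 + 57*√3)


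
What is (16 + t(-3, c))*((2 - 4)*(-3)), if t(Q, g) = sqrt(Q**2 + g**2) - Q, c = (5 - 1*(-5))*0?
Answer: 132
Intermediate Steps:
c = 0 (c = (5 + 5)*0 = 10*0 = 0)
(16 + t(-3, c))*((2 - 4)*(-3)) = (16 + (sqrt((-3)**2 + 0**2) - 1*(-3)))*((2 - 4)*(-3)) = (16 + (sqrt(9 + 0) + 3))*(-2*(-3)) = (16 + (sqrt(9) + 3))*6 = (16 + (3 + 3))*6 = (16 + 6)*6 = 22*6 = 132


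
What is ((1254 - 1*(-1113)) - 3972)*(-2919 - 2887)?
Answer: 9318630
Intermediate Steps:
((1254 - 1*(-1113)) - 3972)*(-2919 - 2887) = ((1254 + 1113) - 3972)*(-5806) = (2367 - 3972)*(-5806) = -1605*(-5806) = 9318630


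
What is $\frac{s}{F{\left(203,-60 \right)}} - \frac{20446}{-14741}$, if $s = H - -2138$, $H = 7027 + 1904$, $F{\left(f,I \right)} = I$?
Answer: $- \frac{161941369}{884460} \approx -183.1$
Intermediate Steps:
$H = 8931$
$s = 11069$ ($s = 8931 - -2138 = 8931 + 2138 = 11069$)
$\frac{s}{F{\left(203,-60 \right)}} - \frac{20446}{-14741} = \frac{11069}{-60} - \frac{20446}{-14741} = 11069 \left(- \frac{1}{60}\right) - - \frac{20446}{14741} = - \frac{11069}{60} + \frac{20446}{14741} = - \frac{161941369}{884460}$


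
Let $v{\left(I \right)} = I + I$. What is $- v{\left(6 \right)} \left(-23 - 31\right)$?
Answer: $648$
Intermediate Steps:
$v{\left(I \right)} = 2 I$
$- v{\left(6 \right)} \left(-23 - 31\right) = - 2 \cdot 6 \left(-23 - 31\right) = \left(-1\right) 12 \left(-54\right) = \left(-12\right) \left(-54\right) = 648$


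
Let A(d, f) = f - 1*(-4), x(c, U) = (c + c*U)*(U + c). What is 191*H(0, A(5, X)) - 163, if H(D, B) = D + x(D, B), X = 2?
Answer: -163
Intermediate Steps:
x(c, U) = (U + c)*(c + U*c) (x(c, U) = (c + U*c)*(U + c) = (U + c)*(c + U*c))
A(d, f) = 4 + f (A(d, f) = f + 4 = 4 + f)
H(D, B) = D + D*(B + D + B² + B*D)
191*H(0, A(5, X)) - 163 = 191*(0*(1 + (4 + 2) + 0 + (4 + 2)² + (4 + 2)*0)) - 163 = 191*(0*(1 + 6 + 0 + 6² + 6*0)) - 163 = 191*(0*(1 + 6 + 0 + 36 + 0)) - 163 = 191*(0*43) - 163 = 191*0 - 163 = 0 - 163 = -163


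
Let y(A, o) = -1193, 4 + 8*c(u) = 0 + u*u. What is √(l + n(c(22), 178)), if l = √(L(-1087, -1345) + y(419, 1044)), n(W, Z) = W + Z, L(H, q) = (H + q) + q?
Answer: √(238 + I*√4970) ≈ 15.592 + 2.2607*I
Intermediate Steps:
L(H, q) = H + 2*q
c(u) = -½ + u²/8 (c(u) = -½ + (0 + u*u)/8 = -½ + (0 + u²)/8 = -½ + u²/8)
l = I*√4970 (l = √((-1087 + 2*(-1345)) - 1193) = √((-1087 - 2690) - 1193) = √(-3777 - 1193) = √(-4970) = I*√4970 ≈ 70.498*I)
√(l + n(c(22), 178)) = √(I*√4970 + ((-½ + (⅛)*22²) + 178)) = √(I*√4970 + ((-½ + (⅛)*484) + 178)) = √(I*√4970 + ((-½ + 121/2) + 178)) = √(I*√4970 + (60 + 178)) = √(I*√4970 + 238) = √(238 + I*√4970)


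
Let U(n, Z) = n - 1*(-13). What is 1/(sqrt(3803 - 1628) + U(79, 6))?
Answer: 92/6289 - 5*sqrt(87)/6289 ≈ 0.0072131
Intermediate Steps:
U(n, Z) = 13 + n (U(n, Z) = n + 13 = 13 + n)
1/(sqrt(3803 - 1628) + U(79, 6)) = 1/(sqrt(3803 - 1628) + (13 + 79)) = 1/(sqrt(2175) + 92) = 1/(5*sqrt(87) + 92) = 1/(92 + 5*sqrt(87))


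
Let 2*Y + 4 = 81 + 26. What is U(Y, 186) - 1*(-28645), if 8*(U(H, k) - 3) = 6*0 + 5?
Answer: 229189/8 ≈ 28649.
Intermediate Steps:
Y = 103/2 (Y = -2 + (81 + 26)/2 = -2 + (½)*107 = -2 + 107/2 = 103/2 ≈ 51.500)
U(H, k) = 29/8 (U(H, k) = 3 + (6*0 + 5)/8 = 3 + (0 + 5)/8 = 3 + (⅛)*5 = 3 + 5/8 = 29/8)
U(Y, 186) - 1*(-28645) = 29/8 - 1*(-28645) = 29/8 + 28645 = 229189/8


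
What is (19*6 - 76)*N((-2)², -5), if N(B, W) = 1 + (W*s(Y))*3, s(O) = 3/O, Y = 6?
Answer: -247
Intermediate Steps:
N(B, W) = 1 + 3*W/2 (N(B, W) = 1 + (W*(3/6))*3 = 1 + (W*(3*(⅙)))*3 = 1 + (W*(½))*3 = 1 + (W/2)*3 = 1 + 3*W/2)
(19*6 - 76)*N((-2)², -5) = (19*6 - 76)*(1 + (3/2)*(-5)) = (114 - 76)*(1 - 15/2) = 38*(-13/2) = -247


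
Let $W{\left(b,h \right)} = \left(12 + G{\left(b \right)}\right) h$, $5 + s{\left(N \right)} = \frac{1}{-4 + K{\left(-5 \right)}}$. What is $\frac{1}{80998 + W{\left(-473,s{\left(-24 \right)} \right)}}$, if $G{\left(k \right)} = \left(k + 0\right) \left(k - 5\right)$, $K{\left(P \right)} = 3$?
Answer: $- \frac{1}{1275638} \approx -7.8392 \cdot 10^{-7}$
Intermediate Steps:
$G{\left(k \right)} = k \left(-5 + k\right)$
$s{\left(N \right)} = -6$ ($s{\left(N \right)} = -5 + \frac{1}{-4 + 3} = -5 + \frac{1}{-1} = -5 - 1 = -6$)
$W{\left(b,h \right)} = h \left(12 + b \left(-5 + b\right)\right)$ ($W{\left(b,h \right)} = \left(12 + b \left(-5 + b\right)\right) h = h \left(12 + b \left(-5 + b\right)\right)$)
$\frac{1}{80998 + W{\left(-473,s{\left(-24 \right)} \right)}} = \frac{1}{80998 - 6 \left(12 - 473 \left(-5 - 473\right)\right)} = \frac{1}{80998 - 6 \left(12 - -226094\right)} = \frac{1}{80998 - 6 \left(12 + 226094\right)} = \frac{1}{80998 - 1356636} = \frac{1}{-1275638} = - \frac{1}{1275638}$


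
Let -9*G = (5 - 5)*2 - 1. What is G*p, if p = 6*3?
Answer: 2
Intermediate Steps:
p = 18
G = 1/9 (G = -((5 - 5)*2 - 1)/9 = -(0*2 - 1)/9 = -(0 - 1)/9 = -1/9*(-1) = 1/9 ≈ 0.11111)
G*p = (1/9)*18 = 2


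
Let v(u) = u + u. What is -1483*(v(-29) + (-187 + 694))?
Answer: -665867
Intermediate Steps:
v(u) = 2*u
-1483*(v(-29) + (-187 + 694)) = -1483*(2*(-29) + (-187 + 694)) = -1483*(-58 + 507) = -1483*449 = -665867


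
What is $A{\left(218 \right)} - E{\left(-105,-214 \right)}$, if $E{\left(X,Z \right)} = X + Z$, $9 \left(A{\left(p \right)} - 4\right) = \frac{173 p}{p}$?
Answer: $\frac{3080}{9} \approx 342.22$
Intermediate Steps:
$A{\left(p \right)} = \frac{209}{9}$ ($A{\left(p \right)} = 4 + \frac{173 p \frac{1}{p}}{9} = 4 + \frac{1}{9} \cdot 173 = 4 + \frac{173}{9} = \frac{209}{9}$)
$A{\left(218 \right)} - E{\left(-105,-214 \right)} = \frac{209}{9} - \left(-105 - 214\right) = \frac{209}{9} - -319 = \frac{209}{9} + 319 = \frac{3080}{9}$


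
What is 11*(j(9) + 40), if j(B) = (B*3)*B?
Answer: 3113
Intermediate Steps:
j(B) = 3*B² (j(B) = (3*B)*B = 3*B²)
11*(j(9) + 40) = 11*(3*9² + 40) = 11*(3*81 + 40) = 11*(243 + 40) = 11*283 = 3113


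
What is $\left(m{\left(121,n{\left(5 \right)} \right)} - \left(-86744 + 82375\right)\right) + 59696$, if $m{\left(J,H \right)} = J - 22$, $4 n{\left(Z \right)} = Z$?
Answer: $64164$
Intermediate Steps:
$n{\left(Z \right)} = \frac{Z}{4}$
$m{\left(J,H \right)} = -22 + J$ ($m{\left(J,H \right)} = J - 22 = -22 + J$)
$\left(m{\left(121,n{\left(5 \right)} \right)} - \left(-86744 + 82375\right)\right) + 59696 = \left(\left(-22 + 121\right) - \left(-86744 + 82375\right)\right) + 59696 = \left(99 - -4369\right) + 59696 = \left(99 + 4369\right) + 59696 = 4468 + 59696 = 64164$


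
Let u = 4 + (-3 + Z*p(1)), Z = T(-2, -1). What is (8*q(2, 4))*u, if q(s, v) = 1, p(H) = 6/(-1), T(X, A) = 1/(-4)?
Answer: 20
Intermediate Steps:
T(X, A) = -1/4
p(H) = -6 (p(H) = 6*(-1) = -6)
Z = -1/4 ≈ -0.25000
u = 5/2 (u = 4 + (-3 - 1/4*(-6)) = 4 + (-3 + 3/2) = 4 - 3/2 = 5/2 ≈ 2.5000)
(8*q(2, 4))*u = (8*1)*(5/2) = 8*(5/2) = 20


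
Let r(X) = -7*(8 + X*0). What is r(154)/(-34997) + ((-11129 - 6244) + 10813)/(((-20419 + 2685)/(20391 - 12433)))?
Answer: 913500589832/310318399 ≈ 2943.8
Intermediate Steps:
r(X) = -56 (r(X) = -7*(8 + 0) = -7*8 = -56)
r(154)/(-34997) + ((-11129 - 6244) + 10813)/(((-20419 + 2685)/(20391 - 12433))) = -56/(-34997) + ((-11129 - 6244) + 10813)/(((-20419 + 2685)/(20391 - 12433))) = -56*(-1/34997) + (-17373 + 10813)/((-17734/7958)) = 56/34997 - 6560/((-17734*1/7958)) = 56/34997 - 6560/(-8867/3979) = 56/34997 - 6560*(-3979/8867) = 56/34997 + 26102240/8867 = 913500589832/310318399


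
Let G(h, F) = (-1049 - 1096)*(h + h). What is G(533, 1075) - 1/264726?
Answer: -605314529821/264726 ≈ -2.2866e+6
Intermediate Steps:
G(h, F) = -4290*h
G(533, 1075) - 1/264726 = -4290*533 - 1/264726 = -2286570 - 1*1/264726 = -2286570 - 1/264726 = -605314529821/264726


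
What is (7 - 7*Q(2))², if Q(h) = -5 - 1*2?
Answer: 3136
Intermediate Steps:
Q(h) = -7 (Q(h) = -5 - 2 = -7)
(7 - 7*Q(2))² = (7 - 7*(-7))² = (7 + 49)² = 56² = 3136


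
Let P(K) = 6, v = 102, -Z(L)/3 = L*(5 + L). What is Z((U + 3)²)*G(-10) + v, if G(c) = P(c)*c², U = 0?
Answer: -226698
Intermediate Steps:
Z(L) = -3*L*(5 + L)
G(c) = 6*c²
Z((U + 3)²)*G(-10) + v = (-3*(0 + 3)²*(5 + (0 + 3)²))*(6*(-10)²) + 102 = (-3*3²*(5 + 3²))*(6*100) + 102 = -3*9*(5 + 9)*600 + 102 = -3*9*14*600 + 102 = -378*600 + 102 = -226800 + 102 = -226698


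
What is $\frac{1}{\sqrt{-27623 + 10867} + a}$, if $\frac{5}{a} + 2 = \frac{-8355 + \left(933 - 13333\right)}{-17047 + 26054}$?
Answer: $- \frac{1745961915}{25186888660141} - \frac{3006070722 i \sqrt{4189}}{25186888660141} \approx -6.932 \cdot 10^{-5} - 0.0077247 i$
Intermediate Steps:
$a = - \frac{45035}{38769}$ ($a = \frac{5}{-2 + \frac{-8355 + \left(933 - 13333\right)}{-17047 + 26054}} = \frac{5}{-2 + \frac{-8355 - 12400}{9007}} = \frac{5}{-2 - \frac{20755}{9007}} = \frac{5}{- \frac{38769}{9007}} = 5 \left(- \frac{9007}{38769}\right) = - \frac{45035}{38769} \approx -1.1616$)
$\frac{1}{\sqrt{-27623 + 10867} + a} = \frac{1}{\sqrt{-27623 + 10867} - \frac{45035}{38769}} = \frac{1}{\sqrt{-16756} - \frac{45035}{38769}} = \frac{1}{2 i \sqrt{4189} - \frac{45035}{38769}} = \frac{1}{- \frac{45035}{38769} + 2 i \sqrt{4189}}$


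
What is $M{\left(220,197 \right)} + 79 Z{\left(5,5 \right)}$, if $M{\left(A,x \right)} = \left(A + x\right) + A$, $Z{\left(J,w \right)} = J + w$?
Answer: $1427$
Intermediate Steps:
$M{\left(A,x \right)} = x + 2 A$
$M{\left(220,197 \right)} + 79 Z{\left(5,5 \right)} = \left(197 + 2 \cdot 220\right) + 79 \left(5 + 5\right) = \left(197 + 440\right) + 79 \cdot 10 = 637 + 790 = 1427$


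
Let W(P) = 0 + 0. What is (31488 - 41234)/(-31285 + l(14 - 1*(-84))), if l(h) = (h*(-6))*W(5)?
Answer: 9746/31285 ≈ 0.31152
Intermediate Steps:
W(P) = 0
l(h) = 0 (l(h) = (h*(-6))*0 = -6*h*0 = 0)
(31488 - 41234)/(-31285 + l(14 - 1*(-84))) = (31488 - 41234)/(-31285 + 0) = -9746/(-31285) = -9746*(-1/31285) = 9746/31285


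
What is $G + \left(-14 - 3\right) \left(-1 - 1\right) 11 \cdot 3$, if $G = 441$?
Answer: $1563$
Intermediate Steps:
$G + \left(-14 - 3\right) \left(-1 - 1\right) 11 \cdot 3 = 441 + \left(-14 - 3\right) \left(-1 - 1\right) 11 \cdot 3 = 441 - 17 \left(-2\right) 11 \cdot 3 = 441 - 17 \left(\left(-22\right) 3\right) = 441 - -1122 = 441 + 1122 = 1563$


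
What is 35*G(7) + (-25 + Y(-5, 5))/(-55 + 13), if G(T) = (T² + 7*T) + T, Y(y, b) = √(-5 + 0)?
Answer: 154375/42 - I*√5/42 ≈ 3675.6 - 0.05324*I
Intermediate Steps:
Y(y, b) = I*√5 (Y(y, b) = √(-5) = I*√5)
G(T) = T² + 8*T
35*G(7) + (-25 + Y(-5, 5))/(-55 + 13) = 35*(7*(8 + 7)) + (-25 + I*√5)/(-55 + 13) = 35*(7*15) + (-25 + I*√5)/(-42) = 35*105 + (-25 + I*√5)*(-1/42) = 3675 + (25/42 - I*√5/42) = 154375/42 - I*√5/42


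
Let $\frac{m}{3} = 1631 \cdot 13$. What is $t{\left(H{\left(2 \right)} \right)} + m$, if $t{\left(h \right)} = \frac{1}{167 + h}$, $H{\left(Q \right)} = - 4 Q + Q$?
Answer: $\frac{10241050}{161} \approx 63609.0$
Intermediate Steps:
$H{\left(Q \right)} = - 3 Q$
$m = 63609$ ($m = 3 \cdot 1631 \cdot 13 = 3 \cdot 21203 = 63609$)
$t{\left(H{\left(2 \right)} \right)} + m = \frac{1}{167 - 6} + 63609 = \frac{1}{161} + 63609 = \frac{10241050}{161}$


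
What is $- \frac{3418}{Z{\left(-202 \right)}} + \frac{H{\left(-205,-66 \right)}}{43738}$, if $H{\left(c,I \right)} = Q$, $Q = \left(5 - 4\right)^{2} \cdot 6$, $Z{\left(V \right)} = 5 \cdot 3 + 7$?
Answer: $- \frac{37374088}{240559} \approx -155.36$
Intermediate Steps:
$Z{\left(V \right)} = 22$ ($Z{\left(V \right)} = 15 + 7 = 22$)
$Q = 6$ ($Q = 1^{2} \cdot 6 = 1 \cdot 6 = 6$)
$H{\left(c,I \right)} = 6$
$- \frac{3418}{Z{\left(-202 \right)}} + \frac{H{\left(-205,-66 \right)}}{43738} = - \frac{3418}{22} + \frac{6}{43738} = \left(-3418\right) \frac{1}{22} + 6 \cdot \frac{1}{43738} = - \frac{1709}{11} + \frac{3}{21869} = - \frac{37374088}{240559}$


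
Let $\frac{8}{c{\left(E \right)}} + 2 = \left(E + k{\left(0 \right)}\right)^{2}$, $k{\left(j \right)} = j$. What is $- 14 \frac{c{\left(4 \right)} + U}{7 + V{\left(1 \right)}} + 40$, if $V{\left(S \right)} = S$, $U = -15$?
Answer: $\frac{261}{4} \approx 65.25$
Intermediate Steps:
$c{\left(E \right)} = \frac{8}{-2 + E^{2}}$ ($c{\left(E \right)} = \frac{8}{-2 + \left(E + 0\right)^{2}} = \frac{8}{-2 + E^{2}}$)
$- 14 \frac{c{\left(4 \right)} + U}{7 + V{\left(1 \right)}} + 40 = - 14 \frac{\frac{8}{-2 + 4^{2}} - 15}{7 + 1} + 40 = - 14 \frac{\frac{8}{-2 + 16} - 15}{8} + 40 = - 14 \left(\frac{8}{14} - 15\right) \frac{1}{8} + 40 = - 14 \left(8 \cdot \frac{1}{14} - 15\right) \frac{1}{8} + 40 = - 14 \left(\frac{4}{7} - 15\right) \frac{1}{8} + 40 = - 14 \left(\left(- \frac{101}{7}\right) \frac{1}{8}\right) + 40 = \left(-14\right) \left(- \frac{101}{56}\right) + 40 = \frac{101}{4} + 40 = \frac{261}{4}$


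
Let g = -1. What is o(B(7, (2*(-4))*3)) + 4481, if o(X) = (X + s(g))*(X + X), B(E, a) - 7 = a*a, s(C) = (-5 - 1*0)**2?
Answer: 713409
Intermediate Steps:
s(C) = 25 (s(C) = (-5 + 0)**2 = (-5)**2 = 25)
B(E, a) = 7 + a**2 (B(E, a) = 7 + a*a = 7 + a**2)
o(X) = 2*X*(25 + X) (o(X) = (X + 25)*(X + X) = (25 + X)*(2*X) = 2*X*(25 + X))
o(B(7, (2*(-4))*3)) + 4481 = 2*(7 + ((2*(-4))*3)**2)*(25 + (7 + ((2*(-4))*3)**2)) + 4481 = 2*(7 + (-8*3)**2)*(25 + (7 + (-8*3)**2)) + 4481 = 2*(7 + (-24)**2)*(25 + (7 + (-24)**2)) + 4481 = 2*(7 + 576)*(25 + (7 + 576)) + 4481 = 2*583*(25 + 583) + 4481 = 2*583*608 + 4481 = 708928 + 4481 = 713409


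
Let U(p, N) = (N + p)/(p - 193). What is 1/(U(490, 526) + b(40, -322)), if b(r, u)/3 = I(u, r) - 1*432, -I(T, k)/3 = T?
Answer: 297/476810 ≈ 0.00062289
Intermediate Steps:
I(T, k) = -3*T
U(p, N) = (N + p)/(-193 + p)
b(r, u) = -1296 - 9*u (b(r, u) = 3*(-3*u - 1*432) = 3*(-3*u - 432) = 3*(-432 - 3*u) = -1296 - 9*u)
1/(U(490, 526) + b(40, -322)) = 1/((526 + 490)/(-193 + 490) + (-1296 - 9*(-322))) = 1/(1016/297 + (-1296 + 2898)) = 1/((1/297)*1016 + 1602) = 1/(1016/297 + 1602) = 1/(476810/297) = 297/476810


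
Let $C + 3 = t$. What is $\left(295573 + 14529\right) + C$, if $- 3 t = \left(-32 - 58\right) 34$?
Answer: $311119$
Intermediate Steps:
$t = 1020$ ($t = - \frac{\left(-32 - 58\right) 34}{3} = - \frac{\left(-90\right) 34}{3} = \left(- \frac{1}{3}\right) \left(-3060\right) = 1020$)
$C = 1017$ ($C = -3 + 1020 = 1017$)
$\left(295573 + 14529\right) + C = \left(295573 + 14529\right) + 1017 = 310102 + 1017 = 311119$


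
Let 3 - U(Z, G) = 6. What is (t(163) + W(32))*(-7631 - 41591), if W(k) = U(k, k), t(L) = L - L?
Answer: 147666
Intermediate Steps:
t(L) = 0
U(Z, G) = -3 (U(Z, G) = 3 - 1*6 = 3 - 6 = -3)
W(k) = -3
(t(163) + W(32))*(-7631 - 41591) = (0 - 3)*(-7631 - 41591) = -3*(-49222) = 147666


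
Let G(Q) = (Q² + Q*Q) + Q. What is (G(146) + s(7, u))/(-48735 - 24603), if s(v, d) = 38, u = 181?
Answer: -7136/12223 ≈ -0.58382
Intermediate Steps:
G(Q) = Q + 2*Q² (G(Q) = (Q² + Q²) + Q = 2*Q² + Q = Q + 2*Q²)
(G(146) + s(7, u))/(-48735 - 24603) = (146*(1 + 2*146) + 38)/(-48735 - 24603) = (146*(1 + 292) + 38)/(-73338) = (146*293 + 38)*(-1/73338) = (42778 + 38)*(-1/73338) = 42816*(-1/73338) = -7136/12223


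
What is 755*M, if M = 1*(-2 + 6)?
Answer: 3020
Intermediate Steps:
M = 4 (M = 1*4 = 4)
755*M = 755*4 = 3020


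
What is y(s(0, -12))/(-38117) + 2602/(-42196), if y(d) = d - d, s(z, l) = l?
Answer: -1301/21098 ≈ -0.061665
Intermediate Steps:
y(d) = 0
y(s(0, -12))/(-38117) + 2602/(-42196) = 0/(-38117) + 2602/(-42196) = 0*(-1/38117) + 2602*(-1/42196) = 0 - 1301/21098 = -1301/21098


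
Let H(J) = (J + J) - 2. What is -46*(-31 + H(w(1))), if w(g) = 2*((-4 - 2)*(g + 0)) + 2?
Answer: 2438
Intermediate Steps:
w(g) = 2 - 12*g (w(g) = 2*(-6*g) + 2 = -12*g + 2 = 2 - 12*g)
H(J) = -2 + 2*J (H(J) = 2*J - 2 = -2 + 2*J)
-46*(-31 + H(w(1))) = -46*(-31 + (-2 + 2*(2 - 12*1))) = -46*(-31 + (-2 + 2*(2 - 12))) = -46*(-31 + (-2 + 2*(-10))) = -46*(-31 + (-2 - 20)) = -46*(-31 - 22) = -46*(-53) = 2438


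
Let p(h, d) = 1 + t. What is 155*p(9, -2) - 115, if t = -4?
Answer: -580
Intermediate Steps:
p(h, d) = -3 (p(h, d) = 1 - 4 = -3)
155*p(9, -2) - 115 = 155*(-3) - 115 = -465 - 115 = -580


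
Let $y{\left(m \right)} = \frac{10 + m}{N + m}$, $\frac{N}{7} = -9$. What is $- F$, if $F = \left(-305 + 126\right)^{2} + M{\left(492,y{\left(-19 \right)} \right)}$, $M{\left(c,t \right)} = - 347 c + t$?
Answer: $\frac{11371997}{82} \approx 1.3868 \cdot 10^{5}$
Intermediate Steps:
$N = -63$ ($N = 7 \left(-9\right) = -63$)
$y{\left(m \right)} = \frac{10 + m}{-63 + m}$
$M{\left(c,t \right)} = t - 347 c$
$F = - \frac{11371997}{82}$ ($F = \left(-305 + 126\right)^{2} - \left(170724 - \frac{10 - 19}{-63 - 19}\right) = \left(-179\right)^{2} - \left(170724 - \frac{1}{-82} \left(-9\right)\right) = 32041 - \frac{13999359}{82} = - \frac{11371997}{82} \approx -1.3868 \cdot 10^{5}$)
$- F = \left(-1\right) \left(- \frac{11371997}{82}\right) = \frac{11371997}{82}$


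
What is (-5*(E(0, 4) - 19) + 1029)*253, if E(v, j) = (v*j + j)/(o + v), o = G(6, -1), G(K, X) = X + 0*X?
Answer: 289432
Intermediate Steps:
G(K, X) = X (G(K, X) = X + 0 = X)
o = -1
E(v, j) = (j + j*v)/(-1 + v) (E(v, j) = (v*j + j)/(-1 + v) = (j*v + j)/(-1 + v) = (j + j*v)/(-1 + v))
(-5*(E(0, 4) - 19) + 1029)*253 = (-5*(4*(1 + 0)/(-1 + 0) - 19) + 1029)*253 = (-5*(4*1/(-1) - 19) + 1029)*253 = (-5*(4*(-1)*1 - 19) + 1029)*253 = (-5*(-4 - 19) + 1029)*253 = (-5*(-23) + 1029)*253 = (115 + 1029)*253 = 1144*253 = 289432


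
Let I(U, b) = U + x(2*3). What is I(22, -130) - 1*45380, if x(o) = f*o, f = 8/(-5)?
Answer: -226838/5 ≈ -45368.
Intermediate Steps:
f = -8/5 (f = 8*(-1/5) = -8/5 ≈ -1.6000)
x(o) = -8*o/5
I(U, b) = -48/5 + U (I(U, b) = U - 16*3/5 = U - 8/5*6 = U - 48/5 = -48/5 + U)
I(22, -130) - 1*45380 = (-48/5 + 22) - 1*45380 = 62/5 - 45380 = -226838/5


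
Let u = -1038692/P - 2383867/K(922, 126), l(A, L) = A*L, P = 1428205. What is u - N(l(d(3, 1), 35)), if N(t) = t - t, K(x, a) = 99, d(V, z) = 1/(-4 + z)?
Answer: -3404753599243/141392295 ≈ -24080.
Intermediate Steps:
N(t) = 0
u = -3404753599243/141392295 (u = -1038692/1428205 - 2383867/99 = -3404753599243/141392295 ≈ -24080.)
u - N(l(d(3, 1), 35)) = -3404753599243/141392295 - 1*0 = -3404753599243/141392295 + 0 = -3404753599243/141392295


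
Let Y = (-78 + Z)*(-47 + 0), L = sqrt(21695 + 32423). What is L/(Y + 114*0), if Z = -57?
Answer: sqrt(54118)/6345 ≈ 0.036664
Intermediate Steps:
L = sqrt(54118) ≈ 232.63
Y = 6345 (Y = (-78 - 57)*(-47 + 0) = -135*(-47) = 6345)
L/(Y + 114*0) = sqrt(54118)/(6345 + 114*0) = sqrt(54118)/(6345 + 0) = sqrt(54118)/6345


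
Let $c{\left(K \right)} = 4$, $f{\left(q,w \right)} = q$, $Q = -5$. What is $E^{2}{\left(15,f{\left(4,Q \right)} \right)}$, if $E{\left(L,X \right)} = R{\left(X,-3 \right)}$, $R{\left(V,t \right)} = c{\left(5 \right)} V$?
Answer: $256$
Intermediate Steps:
$R{\left(V,t \right)} = 4 V$
$E{\left(L,X \right)} = 4 X$
$E^{2}{\left(15,f{\left(4,Q \right)} \right)} = \left(4 \cdot 4\right)^{2} = 16^{2} = 256$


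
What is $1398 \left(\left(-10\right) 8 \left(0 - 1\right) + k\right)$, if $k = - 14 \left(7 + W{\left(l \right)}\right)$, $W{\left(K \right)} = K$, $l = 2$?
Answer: $-64308$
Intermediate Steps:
$k = -126$ ($k = - 14 \left(7 + 2\right) = \left(-14\right) 9 = -126$)
$1398 \left(\left(-10\right) 8 \left(0 - 1\right) + k\right) = 1398 \left(\left(-10\right) 8 \left(0 - 1\right) - 126\right) = 1398 \left(- 80 \left(0 - 1\right) - 126\right) = 1398 \left(\left(-80\right) \left(-1\right) - 126\right) = 1398 \left(80 - 126\right) = 1398 \left(-46\right) = -64308$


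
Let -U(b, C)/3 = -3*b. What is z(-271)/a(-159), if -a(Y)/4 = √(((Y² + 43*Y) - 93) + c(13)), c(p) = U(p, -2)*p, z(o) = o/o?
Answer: -√138/6624 ≈ -0.0017735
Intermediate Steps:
U(b, C) = 9*b (U(b, C) = -(-9)*b = 9*b)
z(o) = 1
c(p) = 9*p² (c(p) = (9*p)*p = 9*p²)
a(Y) = -4*√(1428 + Y² + 43*Y) (a(Y) = -4*√(((Y² + 43*Y) - 93) + 9*13²) = -4*√((-93 + Y² + 43*Y) + 9*169) = -4*√((-93 + Y² + 43*Y) + 1521) = -4*√(1428 + Y² + 43*Y))
z(-271)/a(-159) = 1/(-4*√(1428 + (-159)² + 43*(-159))) = 1/(-4*√(1428 + 25281 - 6837)) = 1/(-48*√138) = 1*(-√138/6624) = -√138/6624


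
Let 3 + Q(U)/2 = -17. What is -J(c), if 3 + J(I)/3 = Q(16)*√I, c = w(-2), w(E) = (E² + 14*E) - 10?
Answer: 9 + 120*I*√34 ≈ 9.0 + 699.71*I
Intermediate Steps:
w(E) = -10 + E² + 14*E
c = -34 (c = -10 + (-2)² + 14*(-2) = -10 + 4 - 28 = -34)
Q(U) = -40 (Q(U) = -6 + 2*(-17) = -6 - 34 = -40)
J(I) = -9 - 120*√I (J(I) = -9 + 3*(-40*√I) = -9 - 120*√I)
-J(c) = -(-9 - 120*I*√34) = 9 + 120*I*√34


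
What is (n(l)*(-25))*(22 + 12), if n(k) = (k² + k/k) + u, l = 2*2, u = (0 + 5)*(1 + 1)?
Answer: -22950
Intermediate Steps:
u = 10 (u = 5*2 = 10)
l = 4
n(k) = 11 + k² (n(k) = (k² + k/k) + 10 = (k² + 1) + 10 = (1 + k²) + 10 = 11 + k²)
(n(l)*(-25))*(22 + 12) = ((11 + 4²)*(-25))*(22 + 12) = ((11 + 16)*(-25))*34 = (27*(-25))*34 = -675*34 = -22950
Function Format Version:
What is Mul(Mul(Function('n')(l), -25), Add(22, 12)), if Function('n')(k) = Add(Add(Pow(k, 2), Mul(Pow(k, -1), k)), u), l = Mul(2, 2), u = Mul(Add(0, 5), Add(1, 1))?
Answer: -22950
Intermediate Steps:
u = 10 (u = Mul(5, 2) = 10)
l = 4
Function('n')(k) = Add(11, Pow(k, 2)) (Function('n')(k) = Add(Add(Pow(k, 2), Mul(Pow(k, -1), k)), 10) = Add(Add(Pow(k, 2), 1), 10) = Add(Add(1, Pow(k, 2)), 10) = Add(11, Pow(k, 2)))
Mul(Mul(Function('n')(l), -25), Add(22, 12)) = Mul(Mul(Add(11, Pow(4, 2)), -25), Add(22, 12)) = Mul(Mul(Add(11, 16), -25), 34) = Mul(Mul(27, -25), 34) = Mul(-675, 34) = -22950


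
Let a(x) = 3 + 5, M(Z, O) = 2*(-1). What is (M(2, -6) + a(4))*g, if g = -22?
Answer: -132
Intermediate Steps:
M(Z, O) = -2
a(x) = 8
(M(2, -6) + a(4))*g = (-2 + 8)*(-22) = 6*(-22) = -132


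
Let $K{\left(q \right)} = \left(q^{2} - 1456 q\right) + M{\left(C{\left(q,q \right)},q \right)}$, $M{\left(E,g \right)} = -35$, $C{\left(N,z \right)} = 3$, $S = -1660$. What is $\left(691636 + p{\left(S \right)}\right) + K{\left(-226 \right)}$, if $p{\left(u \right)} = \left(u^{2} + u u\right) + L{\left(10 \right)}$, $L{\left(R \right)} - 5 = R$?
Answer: $6582948$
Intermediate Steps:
$L{\left(R \right)} = 5 + R$
$K{\left(q \right)} = -35 + q^{2} - 1456 q$ ($K{\left(q \right)} = \left(q^{2} - 1456 q\right) - 35 = -35 + q^{2} - 1456 q$)
$p{\left(u \right)} = 15 + 2 u^{2}$ ($p{\left(u \right)} = \left(u^{2} + u u\right) + \left(5 + 10\right) = \left(u^{2} + u^{2}\right) + 15 = 2 u^{2} + 15 = 15 + 2 u^{2}$)
$\left(691636 + p{\left(S \right)}\right) + K{\left(-226 \right)} = \left(691636 + \left(15 + 2 \left(-1660\right)^{2}\right)\right) - \left(-329021 - 51076\right) = \left(691636 + \left(15 + 2 \cdot 2755600\right)\right) + \left(-35 + 51076 + 329056\right) = \left(691636 + \left(15 + 5511200\right)\right) + 380097 = \left(691636 + 5511215\right) + 380097 = 6202851 + 380097 = 6582948$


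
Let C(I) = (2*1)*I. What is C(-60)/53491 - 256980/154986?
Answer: -2294119250/1381726021 ≈ -1.6603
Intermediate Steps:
C(I) = 2*I
C(-60)/53491 - 256980/154986 = (2*(-60))/53491 - 256980/154986 = -120*1/53491 - 256980*1/154986 = -120/53491 - 42830/25831 = -2294119250/1381726021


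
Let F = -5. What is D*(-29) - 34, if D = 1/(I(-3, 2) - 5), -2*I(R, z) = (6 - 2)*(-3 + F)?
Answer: -403/11 ≈ -36.636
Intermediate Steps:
I(R, z) = 16 (I(R, z) = -(6 - 2)*(-3 - 5)/2 = -2*(-8) = -½*(-32) = 16)
D = 1/11 (D = 1/(16 - 5) = 1/11 ≈ 0.090909)
D*(-29) - 34 = (1/11)*(-29) - 34 = -29/11 - 34 = -403/11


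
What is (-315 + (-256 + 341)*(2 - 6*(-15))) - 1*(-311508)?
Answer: 319013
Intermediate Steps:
(-315 + (-256 + 341)*(2 - 6*(-15))) - 1*(-311508) = (-315 + 85*(2 + 90)) + 311508 = (-315 + 85*92) + 311508 = (-315 + 7820) + 311508 = 7505 + 311508 = 319013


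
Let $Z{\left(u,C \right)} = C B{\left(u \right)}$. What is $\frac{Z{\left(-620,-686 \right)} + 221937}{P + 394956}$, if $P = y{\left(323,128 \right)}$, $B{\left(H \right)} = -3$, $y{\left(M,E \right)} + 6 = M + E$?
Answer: $\frac{223995}{395401} \approx 0.5665$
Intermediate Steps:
$y{\left(M,E \right)} = -6 + E + M$ ($y{\left(M,E \right)} = -6 + \left(M + E\right) = -6 + \left(E + M\right) = -6 + E + M$)
$P = 445$ ($P = -6 + 128 + 323 = 445$)
$Z{\left(u,C \right)} = - 3 C$ ($Z{\left(u,C \right)} = C \left(-3\right) = - 3 C$)
$\frac{Z{\left(-620,-686 \right)} + 221937}{P + 394956} = \frac{\left(-3\right) \left(-686\right) + 221937}{445 + 394956} = \frac{2058 + 221937}{395401} = 223995 \cdot \frac{1}{395401} = \frac{223995}{395401}$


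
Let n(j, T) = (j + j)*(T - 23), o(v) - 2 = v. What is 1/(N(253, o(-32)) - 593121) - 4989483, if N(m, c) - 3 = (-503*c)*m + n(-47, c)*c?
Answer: -15343618205735/3075192 ≈ -4.9895e+6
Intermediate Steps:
o(v) = 2 + v
n(j, T) = 2*j*(-23 + T) (n(j, T) = (2*j)*(-23 + T) = 2*j*(-23 + T))
N(m, c) = 3 + c*(2162 - 94*c) - 503*c*m (N(m, c) = 3 + ((-503*c)*m + (2*(-47)*(-23 + c))*c) = 3 + (-503*c*m + (2162 - 94*c)*c) = 3 + (-503*c*m + c*(2162 - 94*c)) = 3 + (c*(2162 - 94*c) - 503*c*m) = 3 + c*(2162 - 94*c) - 503*c*m)
1/(N(253, o(-32)) - 593121) - 4989483 = 1/((3 - 503*(2 - 32)*253 - 94*(2 - 32)*(-23 + (2 - 32))) - 593121) - 4989483 = 1/((3 - 503*(-30)*253 - 94*(-30)*(-23 - 30)) - 593121) - 4989483 = 1/((3 + 3817770 - 94*(-30)*(-53)) - 593121) - 4989483 = 1/((3 + 3817770 - 149460) - 593121) - 4989483 = 1/(3668313 - 593121) - 4989483 = 1/3075192 - 4989483 = -15343618205735/3075192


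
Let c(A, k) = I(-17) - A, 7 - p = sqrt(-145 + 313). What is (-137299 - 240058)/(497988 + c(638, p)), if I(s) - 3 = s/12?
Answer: -4528284/5968219 ≈ -0.75873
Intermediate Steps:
p = 7 - 2*sqrt(42) (p = 7 - sqrt(-145 + 313) = 7 - sqrt(168) = 7 - 2*sqrt(42) ≈ -5.9615)
I(s) = 3 + s/12
c(A, k) = 19/12 - A (c(A, k) = (3 + (1/12)*(-17)) - A = (3 - 17/12) - A = 19/12 - A)
(-137299 - 240058)/(497988 + c(638, p)) = (-137299 - 240058)/(497988 + (19/12 - 1*638)) = -377357/(497988 + (19/12 - 638)) = -377357/(497988 - 7637/12) = -377357/5968219/12 = -377357*12/5968219 = -4528284/5968219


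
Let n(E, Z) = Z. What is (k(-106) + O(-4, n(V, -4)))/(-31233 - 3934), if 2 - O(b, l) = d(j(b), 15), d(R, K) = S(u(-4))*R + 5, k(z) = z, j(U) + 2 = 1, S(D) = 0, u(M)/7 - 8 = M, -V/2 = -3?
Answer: 109/35167 ≈ 0.0030995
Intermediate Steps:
V = 6 (V = -2*(-3) = 6)
u(M) = 56 + 7*M
j(U) = -1 (j(U) = -2 + 1 = -1)
d(R, K) = 5 (d(R, K) = 0*R + 5 = 0 + 5 = 5)
O(b, l) = -3 (O(b, l) = 2 - 1*5 = 2 - 5 = -3)
(k(-106) + O(-4, n(V, -4)))/(-31233 - 3934) = (-106 - 3)/(-31233 - 3934) = -109/(-35167) = -109*(-1/35167) = 109/35167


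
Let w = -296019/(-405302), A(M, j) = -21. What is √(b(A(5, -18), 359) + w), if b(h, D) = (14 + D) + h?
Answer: √51471826/382 ≈ 18.781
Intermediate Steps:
w = 279/382 (w = -296019*(-1/405302) = 279/382 ≈ 0.73037)
b(h, D) = 14 + D + h
√(b(A(5, -18), 359) + w) = √((14 + 359 - 21) + 279/382) = √(352 + 279/382) = √(134743/382) = √51471826/382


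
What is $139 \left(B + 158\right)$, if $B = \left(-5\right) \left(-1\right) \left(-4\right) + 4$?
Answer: $19738$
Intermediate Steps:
$B = -16$ ($B = 5 \left(-4\right) + 4 = -20 + 4 = -16$)
$139 \left(B + 158\right) = 139 \left(-16 + 158\right) = 139 \cdot 142 = 19738$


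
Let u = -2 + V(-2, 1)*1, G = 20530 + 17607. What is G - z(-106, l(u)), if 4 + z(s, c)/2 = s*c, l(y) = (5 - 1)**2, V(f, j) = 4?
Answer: 41537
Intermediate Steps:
G = 38137
u = 2 (u = -2 + 4*1 = -2 + 4 = 2)
l(y) = 16 (l(y) = 4**2 = 16)
z(s, c) = -8 + 2*c*s (z(s, c) = -8 + 2*(s*c) = -8 + 2*(c*s) = -8 + 2*c*s)
G - z(-106, l(u)) = 38137 - (-8 + 2*16*(-106)) = 38137 - (-8 - 3392) = 38137 - 1*(-3400) = 38137 + 3400 = 41537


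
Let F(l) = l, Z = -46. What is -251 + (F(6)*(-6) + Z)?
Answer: -333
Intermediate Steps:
-251 + (F(6)*(-6) + Z) = -251 + (6*(-6) - 46) = -251 + (-36 - 46) = -251 - 82 = -333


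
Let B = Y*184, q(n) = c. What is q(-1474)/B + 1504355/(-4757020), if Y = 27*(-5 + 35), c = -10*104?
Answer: -572890925/1772465652 ≈ -0.32322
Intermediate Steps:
c = -1040
q(n) = -1040
Y = 810 (Y = 27*30 = 810)
B = 149040 (B = 810*184 = 149040)
q(-1474)/B + 1504355/(-4757020) = -1040/149040 + 1504355/(-4757020) = -1040*1/149040 + 1504355*(-1/4757020) = -13/1863 - 300871/951404 = -572890925/1772465652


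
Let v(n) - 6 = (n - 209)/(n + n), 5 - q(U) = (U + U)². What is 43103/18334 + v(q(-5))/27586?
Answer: 2972946741/1264404310 ≈ 2.3513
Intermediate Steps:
q(U) = 5 - 4*U² (q(U) = 5 - (U + U)² = 5 - (2*U)² = 5 - 4*U²)
v(n) = 6 + (-209 + n)/(2*n) (v(n) = 6 + (n - 209)/(n + n) = 6 + (-209 + n)/((2*n)) = 6 + (-209 + n)*(1/(2*n)) = 6 + (-209 + n)/(2*n))
43103/18334 + v(q(-5))/27586 = 43103/18334 + ((-209 + 13*(5 - 4*(-5)²))/(2*(5 - 4*(-5)²)))/27586 = 43103*(1/18334) + ((-209 + 13*(5 - 4*25))/(2*(5 - 4*25)))*(1/27586) = 43103/18334 + ((-209 + 13*(5 - 100))/(2*(5 - 100)))*(1/27586) = 43103/18334 + ((½)*(-209 + 13*(-95))/(-95))*(1/27586) = 43103/18334 + ((½)*(-1/95)*(-209 - 1235))*(1/27586) = 43103/18334 + ((½)*(-1/95)*(-1444))*(1/27586) = 43103/18334 + (38/5)*(1/27586) = 43103/18334 + 19/68965 = 2972946741/1264404310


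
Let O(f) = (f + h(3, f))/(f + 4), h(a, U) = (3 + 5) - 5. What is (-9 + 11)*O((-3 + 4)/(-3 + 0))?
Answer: 16/11 ≈ 1.4545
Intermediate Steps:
h(a, U) = 3 (h(a, U) = 8 - 5 = 3)
O(f) = (3 + f)/(4 + f) (O(f) = (f + 3)/(f + 4) = (3 + f)/(4 + f))
(-9 + 11)*O((-3 + 4)/(-3 + 0)) = (-9 + 11)*((3 + (-3 + 4)/(-3 + 0))/(4 + (-3 + 4)/(-3 + 0))) = 2*((3 + 1/(-3))/(4 + 1/(-3))) = 2*((3 + 1*(-⅓))/(4 + 1*(-⅓))) = 2*((3 - ⅓)/(4 - ⅓)) = 2*((8/3)/(11/3)) = 2*((3/11)*(8/3)) = 2*(8/11) = 16/11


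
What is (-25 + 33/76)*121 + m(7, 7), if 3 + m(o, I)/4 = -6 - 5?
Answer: -230163/76 ≈ -3028.5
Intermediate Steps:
m(o, I) = -56 (m(o, I) = -12 + 4*(-6 - 5) = -12 + 4*(-11) = -12 - 44 = -56)
(-25 + 33/76)*121 + m(7, 7) = (-25 + 33/76)*121 - 56 = -1867/76*121 - 56 = -225907/76 - 56 = -230163/76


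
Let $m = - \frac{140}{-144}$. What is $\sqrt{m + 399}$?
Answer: $\frac{11 \sqrt{119}}{6} \approx 19.999$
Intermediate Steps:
$m = \frac{35}{36}$ ($m = \left(-140\right) \left(- \frac{1}{144}\right) = \frac{35}{36} \approx 0.97222$)
$\sqrt{m + 399} = \sqrt{\frac{35}{36} + 399} = \sqrt{\frac{14399}{36}} = \frac{11 \sqrt{119}}{6}$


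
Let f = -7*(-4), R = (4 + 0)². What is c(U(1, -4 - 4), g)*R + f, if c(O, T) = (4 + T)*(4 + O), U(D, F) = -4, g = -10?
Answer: 28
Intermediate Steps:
R = 16 (R = 4² = 16)
f = 28
c(O, T) = (4 + O)*(4 + T)
c(U(1, -4 - 4), g)*R + f = (16 + 4*(-4) + 4*(-10) - 4*(-10))*16 + 28 = (16 - 16 - 40 + 40)*16 + 28 = 0*16 + 28 = 0 + 28 = 28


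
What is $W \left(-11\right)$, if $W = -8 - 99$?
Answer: $1177$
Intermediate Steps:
$W = -107$ ($W = -8 - 99 = -107$)
$W \left(-11\right) = \left(-107\right) \left(-11\right) = 1177$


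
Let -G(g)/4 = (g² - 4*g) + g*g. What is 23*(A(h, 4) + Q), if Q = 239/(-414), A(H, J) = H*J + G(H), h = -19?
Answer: -1353191/18 ≈ -75177.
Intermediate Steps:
G(g) = -8*g² + 16*g (G(g) = -4*((g² - 4*g) + g*g) = -4*((g² - 4*g) + g²) = -4*(-4*g + 2*g²) = -8*g² + 16*g)
A(H, J) = H*J + 8*H*(2 - H)
Q = -239/414 (Q = 239*(-1/414) = -239/414 ≈ -0.57729)
23*(A(h, 4) + Q) = 23*(-19*(16 + 4 - 8*(-19)) - 239/414) = 23*(-19*(16 + 4 + 152) - 239/414) = 23*(-19*172 - 239/414) = 23*(-3268 - 239/414) = 23*(-1353191/414) = -1353191/18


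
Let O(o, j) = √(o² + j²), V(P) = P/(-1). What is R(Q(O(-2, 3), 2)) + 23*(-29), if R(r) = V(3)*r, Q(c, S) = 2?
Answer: -673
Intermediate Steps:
V(P) = -P (V(P) = P*(-1) = -P)
O(o, j) = √(j² + o²)
R(r) = -3*r (R(r) = (-1*3)*r = -3*r)
R(Q(O(-2, 3), 2)) + 23*(-29) = -3*2 + 23*(-29) = -6 - 667 = -673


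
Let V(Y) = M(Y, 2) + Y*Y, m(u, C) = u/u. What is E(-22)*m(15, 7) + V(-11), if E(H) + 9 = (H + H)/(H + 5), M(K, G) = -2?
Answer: 1914/17 ≈ 112.59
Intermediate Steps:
m(u, C) = 1
V(Y) = -2 + Y² (V(Y) = -2 + Y*Y = -2 + Y²)
E(H) = -9 + 2*H/(5 + H) (E(H) = -9 + (H + H)/(H + 5) = -9 + (2*H)/(5 + H) = -9 + 2*H/(5 + H))
E(-22)*m(15, 7) + V(-11) = ((-45 - 7*(-22))/(5 - 22))*1 + (-2 + (-11)²) = ((-45 + 154)/(-17))*1 + (-2 + 121) = -1/17*109*1 + 119 = -109/17*1 + 119 = -109/17 + 119 = 1914/17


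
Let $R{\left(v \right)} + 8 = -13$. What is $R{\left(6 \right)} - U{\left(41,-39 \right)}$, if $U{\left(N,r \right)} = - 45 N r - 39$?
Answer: $-71937$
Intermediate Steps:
$R{\left(v \right)} = -21$ ($R{\left(v \right)} = -8 - 13 = -21$)
$U{\left(N,r \right)} = -39 - 45 N r$ ($U{\left(N,r \right)} = - 45 N r - 39 = -39 - 45 N r$)
$R{\left(6 \right)} - U{\left(41,-39 \right)} = -21 - \left(-39 - 1845 \left(-39\right)\right) = -21 - \left(-39 + 71955\right) = -21 - 71916 = -71937$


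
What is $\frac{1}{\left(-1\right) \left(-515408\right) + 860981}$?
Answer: $\frac{1}{1376389} \approx 7.2654 \cdot 10^{-7}$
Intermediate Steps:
$\frac{1}{\left(-1\right) \left(-515408\right) + 860981} = \frac{1}{515408 + 860981} = \frac{1}{1376389}$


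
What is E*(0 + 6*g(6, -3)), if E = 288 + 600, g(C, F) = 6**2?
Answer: 191808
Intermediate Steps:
g(C, F) = 36
E = 888
E*(0 + 6*g(6, -3)) = 888*(0 + 6*36) = 888*(0 + 216) = 888*216 = 191808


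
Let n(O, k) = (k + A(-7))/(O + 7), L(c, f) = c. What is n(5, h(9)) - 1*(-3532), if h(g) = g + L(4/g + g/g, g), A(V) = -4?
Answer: 190757/54 ≈ 3532.5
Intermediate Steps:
h(g) = 1 + g + 4/g (h(g) = g + (4/g + g/g) = g + (4/g + 1) = g + (1 + 4/g) = 1 + g + 4/g)
n(O, k) = (-4 + k)/(7 + O) (n(O, k) = (k - 4)/(O + 7) = (-4 + k)/(7 + O))
n(5, h(9)) - 1*(-3532) = (-4 + (1 + 9 + 4/9))/(7 + 5) - 1*(-3532) = (-4 + (1 + 9 + 4*(⅑)))/12 + 3532 = (-4 + (1 + 9 + 4/9))/12 + 3532 = (-4 + 94/9)/12 + 3532 = (1/12)*(58/9) + 3532 = 29/54 + 3532 = 190757/54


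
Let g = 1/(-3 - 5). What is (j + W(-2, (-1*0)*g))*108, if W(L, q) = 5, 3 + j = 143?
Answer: 15660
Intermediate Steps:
j = 140 (j = -3 + 143 = 140)
g = -⅛ (g = 1/(-8) = -⅛ ≈ -0.12500)
(j + W(-2, (-1*0)*g))*108 = (140 + 5)*108 = 145*108 = 15660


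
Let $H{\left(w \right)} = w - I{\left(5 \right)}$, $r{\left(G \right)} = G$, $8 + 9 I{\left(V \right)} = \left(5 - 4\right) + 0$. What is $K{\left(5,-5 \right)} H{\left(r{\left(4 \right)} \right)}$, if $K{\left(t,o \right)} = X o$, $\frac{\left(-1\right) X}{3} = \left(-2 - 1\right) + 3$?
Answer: $0$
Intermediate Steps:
$I{\left(V \right)} = - \frac{7}{9}$ ($I{\left(V \right)} = - \frac{8}{9} + \frac{\left(5 - 4\right) + 0}{9} = - \frac{8}{9} + \frac{1 + 0}{9} = - \frac{8}{9} + \frac{1}{9} \cdot 1 = - \frac{8}{9} + \frac{1}{9} = - \frac{7}{9}$)
$H{\left(w \right)} = \frac{7}{9} + w$ ($H{\left(w \right)} = w - - \frac{7}{9} = w + \frac{7}{9} = \frac{7}{9} + w$)
$X = 0$ ($X = - 3 \left(\left(-2 - 1\right) + 3\right) = - 3 \left(-3 + 3\right) = \left(-3\right) 0 = 0$)
$K{\left(t,o \right)} = 0$ ($K{\left(t,o \right)} = 0 o = 0$)
$K{\left(5,-5 \right)} H{\left(r{\left(4 \right)} \right)} = 0 \left(\frac{7}{9} + 4\right) = 0 \cdot \frac{43}{9} = 0$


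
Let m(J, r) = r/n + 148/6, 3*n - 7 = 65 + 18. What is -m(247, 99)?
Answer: -839/30 ≈ -27.967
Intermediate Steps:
n = 30 (n = 7/3 + (65 + 18)/3 = 7/3 + (1/3)*83 = 7/3 + 83/3 = 30)
m(J, r) = 74/3 + r/30 (m(J, r) = r/30 + 148/6 = r*(1/30) + 148*(1/6) = r/30 + 74/3 = 74/3 + r/30)
-m(247, 99) = -(74/3 + (1/30)*99) = -(74/3 + 33/10) = -1*839/30 = -839/30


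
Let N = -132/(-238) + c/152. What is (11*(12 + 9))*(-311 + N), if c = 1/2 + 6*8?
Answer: -370231257/5168 ≈ -71639.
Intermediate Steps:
c = 97/2 (c = ½ + 48 = 97/2 ≈ 48.500)
N = 31607/36176 (N = -132/(-238) + (97/2)/152 = -132*(-1/238) + (97/2)*(1/152) = 66/119 + 97/304 = 31607/36176 ≈ 0.87370)
(11*(12 + 9))*(-311 + N) = (11*(12 + 9))*(-311 + 31607/36176) = (11*21)*(-11219129/36176) = 231*(-11219129/36176) = -370231257/5168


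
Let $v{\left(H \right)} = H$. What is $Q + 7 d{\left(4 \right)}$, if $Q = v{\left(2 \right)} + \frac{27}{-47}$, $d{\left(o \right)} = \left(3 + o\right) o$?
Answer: $\frac{9279}{47} \approx 197.43$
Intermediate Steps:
$d{\left(o \right)} = o \left(3 + o\right)$
$Q = \frac{67}{47}$ ($Q = 2 + \frac{27}{-47} = 2 + 27 \left(- \frac{1}{47}\right) = 2 - \frac{27}{47} = \frac{67}{47} \approx 1.4255$)
$Q + 7 d{\left(4 \right)} = \frac{67}{47} + 7 \cdot 4 \left(3 + 4\right) = \frac{67}{47} + 7 \cdot 4 \cdot 7 = \frac{67}{47} + 7 \cdot 28 = \frac{67}{47} + 196 = \frac{9279}{47}$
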